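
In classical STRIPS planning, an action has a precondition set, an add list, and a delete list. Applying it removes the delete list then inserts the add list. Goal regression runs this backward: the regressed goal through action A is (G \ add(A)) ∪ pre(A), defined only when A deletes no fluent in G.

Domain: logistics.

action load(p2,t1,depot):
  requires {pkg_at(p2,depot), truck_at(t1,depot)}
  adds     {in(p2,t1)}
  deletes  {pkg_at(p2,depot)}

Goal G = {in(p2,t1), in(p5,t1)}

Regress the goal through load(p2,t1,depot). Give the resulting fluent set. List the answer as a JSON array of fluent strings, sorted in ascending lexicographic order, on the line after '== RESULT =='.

Regress:
  G ∩ del = {}  (empty — regression defined)
  G \ add = {in(p2,t1), in(p5,t1)} \ {in(p2,t1)} = {in(p5,t1)}
  ∪ pre   = {in(p5,t1)} ∪ {pkg_at(p2,depot), truck_at(t1,depot)}
          = {in(p5,t1), pkg_at(p2,depot), truck_at(t1,depot)}

== RESULT ==
["in(p5,t1)", "pkg_at(p2,depot)", "truck_at(t1,depot)"]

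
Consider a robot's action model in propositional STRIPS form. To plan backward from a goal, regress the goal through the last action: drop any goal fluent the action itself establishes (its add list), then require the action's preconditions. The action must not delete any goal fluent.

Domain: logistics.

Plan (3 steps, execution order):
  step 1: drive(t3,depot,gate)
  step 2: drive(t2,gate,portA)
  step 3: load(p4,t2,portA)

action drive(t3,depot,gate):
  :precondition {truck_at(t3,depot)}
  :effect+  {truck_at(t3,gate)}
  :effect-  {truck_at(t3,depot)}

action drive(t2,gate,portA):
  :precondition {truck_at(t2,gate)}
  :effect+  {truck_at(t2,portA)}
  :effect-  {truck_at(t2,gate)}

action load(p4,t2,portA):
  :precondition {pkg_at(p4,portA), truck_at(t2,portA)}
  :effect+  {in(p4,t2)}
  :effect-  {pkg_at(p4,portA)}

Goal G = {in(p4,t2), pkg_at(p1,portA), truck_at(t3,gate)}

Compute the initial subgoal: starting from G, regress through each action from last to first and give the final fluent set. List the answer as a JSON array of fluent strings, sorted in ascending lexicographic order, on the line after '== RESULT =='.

Regress step by step:
  through step 3 (load(p4,t2,portA)): drop {in(p4,t2)}, keep {pkg_at(p1,portA), truck_at(t3,gate)}, require {pkg_at(p4,portA), truck_at(t2,portA)}
    → {pkg_at(p1,portA), pkg_at(p4,portA), truck_at(t2,portA), truck_at(t3,gate)}
  through step 2 (drive(t2,gate,portA)): drop {truck_at(t2,portA)}, keep {pkg_at(p1,portA), pkg_at(p4,portA), truck_at(t3,gate)}, require {truck_at(t2,gate)}
    → {pkg_at(p1,portA), pkg_at(p4,portA), truck_at(t2,gate), truck_at(t3,gate)}
  through step 1 (drive(t3,depot,gate)): drop {truck_at(t3,gate)}, keep {pkg_at(p1,portA), pkg_at(p4,portA), truck_at(t2,gate)}, require {truck_at(t3,depot)}
    → {pkg_at(p1,portA), pkg_at(p4,portA), truck_at(t2,gate), truck_at(t3,depot)}

== RESULT ==
["pkg_at(p1,portA)", "pkg_at(p4,portA)", "truck_at(t2,gate)", "truck_at(t3,depot)"]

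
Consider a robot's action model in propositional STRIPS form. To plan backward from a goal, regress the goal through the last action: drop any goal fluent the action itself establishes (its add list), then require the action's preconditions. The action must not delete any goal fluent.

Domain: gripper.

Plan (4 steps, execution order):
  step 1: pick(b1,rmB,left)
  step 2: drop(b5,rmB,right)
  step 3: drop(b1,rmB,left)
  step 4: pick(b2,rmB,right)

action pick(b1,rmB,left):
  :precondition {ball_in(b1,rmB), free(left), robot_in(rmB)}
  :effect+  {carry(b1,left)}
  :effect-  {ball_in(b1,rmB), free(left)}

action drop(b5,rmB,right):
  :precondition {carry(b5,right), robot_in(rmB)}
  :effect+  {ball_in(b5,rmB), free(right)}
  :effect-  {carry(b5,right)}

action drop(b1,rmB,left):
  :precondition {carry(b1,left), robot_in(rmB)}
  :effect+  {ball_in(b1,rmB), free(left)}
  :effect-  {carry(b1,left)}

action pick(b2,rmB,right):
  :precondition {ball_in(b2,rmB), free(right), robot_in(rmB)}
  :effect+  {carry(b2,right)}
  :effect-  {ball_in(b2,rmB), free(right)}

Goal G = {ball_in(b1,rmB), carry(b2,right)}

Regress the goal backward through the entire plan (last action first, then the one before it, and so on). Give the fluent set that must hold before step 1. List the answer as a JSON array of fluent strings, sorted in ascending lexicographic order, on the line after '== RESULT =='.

Work backward from the goal:
  through step 4 (pick(b2,rmB,right)): drop {carry(b2,right)}, keep {ball_in(b1,rmB)}, require {ball_in(b2,rmB), free(right), robot_in(rmB)}
    → {ball_in(b1,rmB), ball_in(b2,rmB), free(right), robot_in(rmB)}
  through step 3 (drop(b1,rmB,left)): drop {ball_in(b1,rmB)}, keep {ball_in(b2,rmB), free(right), robot_in(rmB)}, require {carry(b1,left), robot_in(rmB)}
    → {ball_in(b2,rmB), carry(b1,left), free(right), robot_in(rmB)}
  through step 2 (drop(b5,rmB,right)): drop {free(right)}, keep {ball_in(b2,rmB), carry(b1,left), robot_in(rmB)}, require {carry(b5,right), robot_in(rmB)}
    → {ball_in(b2,rmB), carry(b1,left), carry(b5,right), robot_in(rmB)}
  through step 1 (pick(b1,rmB,left)): drop {carry(b1,left)}, keep {ball_in(b2,rmB), carry(b5,right), robot_in(rmB)}, require {ball_in(b1,rmB), free(left), robot_in(rmB)}
    → {ball_in(b1,rmB), ball_in(b2,rmB), carry(b5,right), free(left), robot_in(rmB)}

== RESULT ==
["ball_in(b1,rmB)", "ball_in(b2,rmB)", "carry(b5,right)", "free(left)", "robot_in(rmB)"]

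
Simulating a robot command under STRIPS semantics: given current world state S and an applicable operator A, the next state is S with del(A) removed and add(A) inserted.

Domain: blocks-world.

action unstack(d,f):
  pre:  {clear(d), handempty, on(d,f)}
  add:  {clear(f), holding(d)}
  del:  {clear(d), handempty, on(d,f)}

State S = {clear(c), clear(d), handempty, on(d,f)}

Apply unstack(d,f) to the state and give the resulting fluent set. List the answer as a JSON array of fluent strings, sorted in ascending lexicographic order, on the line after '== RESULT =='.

Compute (S \ del) ∪ add:
  pre ⊆ S: {clear(d), handempty, on(d,f)} ⊆ S  — applicable
  S \ del = {clear(c)}
  ∪ add   = {clear(c), clear(f), holding(d)}

== RESULT ==
["clear(c)", "clear(f)", "holding(d)"]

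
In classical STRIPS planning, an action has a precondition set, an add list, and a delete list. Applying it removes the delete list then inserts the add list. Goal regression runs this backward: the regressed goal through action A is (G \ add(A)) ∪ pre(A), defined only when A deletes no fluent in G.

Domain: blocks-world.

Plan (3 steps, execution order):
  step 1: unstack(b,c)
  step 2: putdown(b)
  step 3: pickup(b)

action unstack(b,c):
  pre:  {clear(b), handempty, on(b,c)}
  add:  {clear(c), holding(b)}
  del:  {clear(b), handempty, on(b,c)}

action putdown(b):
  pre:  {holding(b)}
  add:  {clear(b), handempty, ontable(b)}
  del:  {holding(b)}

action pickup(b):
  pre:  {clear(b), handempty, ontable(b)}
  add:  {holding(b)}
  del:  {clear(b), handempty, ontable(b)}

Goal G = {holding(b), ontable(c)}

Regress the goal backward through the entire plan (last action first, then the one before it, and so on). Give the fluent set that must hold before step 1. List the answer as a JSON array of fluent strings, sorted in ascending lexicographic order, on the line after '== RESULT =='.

Work backward from the goal:
  through step 3 (pickup(b)): drop {holding(b)}, keep {ontable(c)}, require {clear(b), handempty, ontable(b)}
    → {clear(b), handempty, ontable(b), ontable(c)}
  through step 2 (putdown(b)): drop {clear(b), handempty, ontable(b)}, keep {ontable(c)}, require {holding(b)}
    → {holding(b), ontable(c)}
  through step 1 (unstack(b,c)): drop {holding(b)}, keep {ontable(c)}, require {clear(b), handempty, on(b,c)}
    → {clear(b), handempty, on(b,c), ontable(c)}

== RESULT ==
["clear(b)", "handempty", "on(b,c)", "ontable(c)"]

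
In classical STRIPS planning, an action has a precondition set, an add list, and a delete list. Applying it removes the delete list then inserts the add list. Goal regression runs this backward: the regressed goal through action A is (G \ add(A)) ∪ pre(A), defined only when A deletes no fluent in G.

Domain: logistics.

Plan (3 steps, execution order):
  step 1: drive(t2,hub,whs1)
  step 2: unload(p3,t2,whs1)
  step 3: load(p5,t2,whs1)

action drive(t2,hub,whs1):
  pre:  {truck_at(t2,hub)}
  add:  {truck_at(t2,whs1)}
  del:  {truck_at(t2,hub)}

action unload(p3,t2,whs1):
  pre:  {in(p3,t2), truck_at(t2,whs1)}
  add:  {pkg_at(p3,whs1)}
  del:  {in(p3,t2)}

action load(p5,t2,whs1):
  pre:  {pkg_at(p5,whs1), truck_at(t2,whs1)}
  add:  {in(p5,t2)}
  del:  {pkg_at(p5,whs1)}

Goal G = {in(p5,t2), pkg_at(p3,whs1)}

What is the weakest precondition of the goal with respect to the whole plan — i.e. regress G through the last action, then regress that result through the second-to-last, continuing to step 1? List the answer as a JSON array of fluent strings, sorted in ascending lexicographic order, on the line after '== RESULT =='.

Regress step by step:
  through step 3 (load(p5,t2,whs1)): drop {in(p5,t2)}, keep {pkg_at(p3,whs1)}, require {pkg_at(p5,whs1), truck_at(t2,whs1)}
    → {pkg_at(p3,whs1), pkg_at(p5,whs1), truck_at(t2,whs1)}
  through step 2 (unload(p3,t2,whs1)): drop {pkg_at(p3,whs1)}, keep {pkg_at(p5,whs1), truck_at(t2,whs1)}, require {in(p3,t2), truck_at(t2,whs1)}
    → {in(p3,t2), pkg_at(p5,whs1), truck_at(t2,whs1)}
  through step 1 (drive(t2,hub,whs1)): drop {truck_at(t2,whs1)}, keep {in(p3,t2), pkg_at(p5,whs1)}, require {truck_at(t2,hub)}
    → {in(p3,t2), pkg_at(p5,whs1), truck_at(t2,hub)}

== RESULT ==
["in(p3,t2)", "pkg_at(p5,whs1)", "truck_at(t2,hub)"]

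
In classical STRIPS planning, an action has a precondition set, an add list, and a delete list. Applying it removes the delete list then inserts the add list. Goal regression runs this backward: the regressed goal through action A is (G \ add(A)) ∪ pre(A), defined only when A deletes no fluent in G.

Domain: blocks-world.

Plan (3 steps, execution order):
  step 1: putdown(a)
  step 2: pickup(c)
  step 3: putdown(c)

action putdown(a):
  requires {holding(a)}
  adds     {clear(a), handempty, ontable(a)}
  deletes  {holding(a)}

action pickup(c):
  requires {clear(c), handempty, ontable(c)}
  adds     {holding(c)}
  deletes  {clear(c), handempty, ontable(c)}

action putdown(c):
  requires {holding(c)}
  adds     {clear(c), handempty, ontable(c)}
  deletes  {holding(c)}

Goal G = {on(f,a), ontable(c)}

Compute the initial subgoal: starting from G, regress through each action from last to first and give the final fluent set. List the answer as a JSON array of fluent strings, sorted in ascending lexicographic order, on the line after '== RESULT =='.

Work backward from the goal:
  through step 3 (putdown(c)): drop {ontable(c)}, keep {on(f,a)}, require {holding(c)}
    → {holding(c), on(f,a)}
  through step 2 (pickup(c)): drop {holding(c)}, keep {on(f,a)}, require {clear(c), handempty, ontable(c)}
    → {clear(c), handempty, on(f,a), ontable(c)}
  through step 1 (putdown(a)): drop {handempty}, keep {clear(c), on(f,a), ontable(c)}, require {holding(a)}
    → {clear(c), holding(a), on(f,a), ontable(c)}

== RESULT ==
["clear(c)", "holding(a)", "on(f,a)", "ontable(c)"]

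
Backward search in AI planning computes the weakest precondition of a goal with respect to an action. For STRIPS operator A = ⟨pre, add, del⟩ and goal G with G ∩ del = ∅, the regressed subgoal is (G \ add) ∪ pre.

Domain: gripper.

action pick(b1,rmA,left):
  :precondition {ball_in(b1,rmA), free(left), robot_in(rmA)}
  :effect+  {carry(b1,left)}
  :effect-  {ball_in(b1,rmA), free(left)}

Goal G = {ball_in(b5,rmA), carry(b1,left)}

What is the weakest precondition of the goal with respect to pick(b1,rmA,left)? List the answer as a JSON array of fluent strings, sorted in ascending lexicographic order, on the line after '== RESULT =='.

Compute (G \ add) ∪ pre:
  G ∩ del = {}  (empty — regression defined)
  G \ add = {ball_in(b5,rmA), carry(b1,left)} \ {carry(b1,left)} = {ball_in(b5,rmA)}
  ∪ pre   = {ball_in(b5,rmA)} ∪ {ball_in(b1,rmA), free(left), robot_in(rmA)}
          = {ball_in(b1,rmA), ball_in(b5,rmA), free(left), robot_in(rmA)}

== RESULT ==
["ball_in(b1,rmA)", "ball_in(b5,rmA)", "free(left)", "robot_in(rmA)"]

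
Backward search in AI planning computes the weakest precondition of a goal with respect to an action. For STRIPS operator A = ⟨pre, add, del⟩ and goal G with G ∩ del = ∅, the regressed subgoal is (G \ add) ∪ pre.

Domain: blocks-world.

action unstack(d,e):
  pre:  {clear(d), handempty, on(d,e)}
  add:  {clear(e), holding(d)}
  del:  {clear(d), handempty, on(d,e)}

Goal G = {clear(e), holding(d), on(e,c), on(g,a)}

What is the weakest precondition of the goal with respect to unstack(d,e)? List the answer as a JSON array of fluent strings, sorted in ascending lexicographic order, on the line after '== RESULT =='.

Regress:
  G ∩ del = {}  (empty — regression defined)
  G \ add = {clear(e), holding(d), on(e,c), on(g,a)} \ {clear(e), holding(d)} = {on(e,c), on(g,a)}
  ∪ pre   = {on(e,c), on(g,a)} ∪ {clear(d), handempty, on(d,e)}
          = {clear(d), handempty, on(d,e), on(e,c), on(g,a)}

== RESULT ==
["clear(d)", "handempty", "on(d,e)", "on(e,c)", "on(g,a)"]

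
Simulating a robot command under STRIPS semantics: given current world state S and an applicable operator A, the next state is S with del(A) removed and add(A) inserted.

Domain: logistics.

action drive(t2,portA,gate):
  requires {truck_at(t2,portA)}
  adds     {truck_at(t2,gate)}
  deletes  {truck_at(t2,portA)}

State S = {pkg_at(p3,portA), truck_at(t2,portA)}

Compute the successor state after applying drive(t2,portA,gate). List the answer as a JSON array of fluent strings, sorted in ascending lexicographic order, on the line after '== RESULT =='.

Progress:
  pre ⊆ S: {truck_at(t2,portA)} ⊆ S  — applicable
  S \ del = {pkg_at(p3,portA)}
  ∪ add   = {pkg_at(p3,portA), truck_at(t2,gate)}

== RESULT ==
["pkg_at(p3,portA)", "truck_at(t2,gate)"]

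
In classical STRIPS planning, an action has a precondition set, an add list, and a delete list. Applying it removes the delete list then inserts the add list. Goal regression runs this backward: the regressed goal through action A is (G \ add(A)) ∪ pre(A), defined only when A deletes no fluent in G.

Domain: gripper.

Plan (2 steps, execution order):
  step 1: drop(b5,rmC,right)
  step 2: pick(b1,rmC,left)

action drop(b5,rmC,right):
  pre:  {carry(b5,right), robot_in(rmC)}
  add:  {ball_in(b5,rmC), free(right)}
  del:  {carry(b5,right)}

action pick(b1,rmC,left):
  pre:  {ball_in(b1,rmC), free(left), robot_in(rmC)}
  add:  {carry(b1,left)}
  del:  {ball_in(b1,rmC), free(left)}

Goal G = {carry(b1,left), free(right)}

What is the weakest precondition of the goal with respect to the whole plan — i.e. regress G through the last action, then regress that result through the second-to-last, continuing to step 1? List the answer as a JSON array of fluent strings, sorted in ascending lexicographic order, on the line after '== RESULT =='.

Work backward from the goal:
  through step 2 (pick(b1,rmC,left)): drop {carry(b1,left)}, keep {free(right)}, require {ball_in(b1,rmC), free(left), robot_in(rmC)}
    → {ball_in(b1,rmC), free(left), free(right), robot_in(rmC)}
  through step 1 (drop(b5,rmC,right)): drop {free(right)}, keep {ball_in(b1,rmC), free(left), robot_in(rmC)}, require {carry(b5,right), robot_in(rmC)}
    → {ball_in(b1,rmC), carry(b5,right), free(left), robot_in(rmC)}

== RESULT ==
["ball_in(b1,rmC)", "carry(b5,right)", "free(left)", "robot_in(rmC)"]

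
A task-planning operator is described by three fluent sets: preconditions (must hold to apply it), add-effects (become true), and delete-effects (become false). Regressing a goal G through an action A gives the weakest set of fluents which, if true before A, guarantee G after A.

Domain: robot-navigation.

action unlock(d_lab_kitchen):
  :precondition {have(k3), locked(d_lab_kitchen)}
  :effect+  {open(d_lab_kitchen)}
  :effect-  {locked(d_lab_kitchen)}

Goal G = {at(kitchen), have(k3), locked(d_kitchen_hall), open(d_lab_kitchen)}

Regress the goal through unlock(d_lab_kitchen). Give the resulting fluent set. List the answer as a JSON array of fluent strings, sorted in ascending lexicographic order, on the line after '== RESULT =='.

Compute (G \ add) ∪ pre:
  G ∩ del = {}  (empty — regression defined)
  G \ add = {at(kitchen), have(k3), locked(d_kitchen_hall), open(d_lab_kitchen)} \ {open(d_lab_kitchen)} = {at(kitchen), have(k3), locked(d_kitchen_hall)}
  ∪ pre   = {at(kitchen), have(k3), locked(d_kitchen_hall)} ∪ {have(k3), locked(d_lab_kitchen)}
          = {at(kitchen), have(k3), locked(d_kitchen_hall), locked(d_lab_kitchen)}

== RESULT ==
["at(kitchen)", "have(k3)", "locked(d_kitchen_hall)", "locked(d_lab_kitchen)"]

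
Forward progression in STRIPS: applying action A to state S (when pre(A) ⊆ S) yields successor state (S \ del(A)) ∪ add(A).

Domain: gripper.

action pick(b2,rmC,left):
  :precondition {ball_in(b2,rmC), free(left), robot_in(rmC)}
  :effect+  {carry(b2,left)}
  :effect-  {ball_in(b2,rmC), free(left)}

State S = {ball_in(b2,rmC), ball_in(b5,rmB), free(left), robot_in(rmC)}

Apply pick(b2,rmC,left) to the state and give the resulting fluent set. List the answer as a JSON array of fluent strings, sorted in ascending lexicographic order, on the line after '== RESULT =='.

Progress:
  pre ⊆ S: {ball_in(b2,rmC), free(left), robot_in(rmC)} ⊆ S  — applicable
  S \ del = {ball_in(b5,rmB), robot_in(rmC)}
  ∪ add   = {ball_in(b5,rmB), carry(b2,left), robot_in(rmC)}

== RESULT ==
["ball_in(b5,rmB)", "carry(b2,left)", "robot_in(rmC)"]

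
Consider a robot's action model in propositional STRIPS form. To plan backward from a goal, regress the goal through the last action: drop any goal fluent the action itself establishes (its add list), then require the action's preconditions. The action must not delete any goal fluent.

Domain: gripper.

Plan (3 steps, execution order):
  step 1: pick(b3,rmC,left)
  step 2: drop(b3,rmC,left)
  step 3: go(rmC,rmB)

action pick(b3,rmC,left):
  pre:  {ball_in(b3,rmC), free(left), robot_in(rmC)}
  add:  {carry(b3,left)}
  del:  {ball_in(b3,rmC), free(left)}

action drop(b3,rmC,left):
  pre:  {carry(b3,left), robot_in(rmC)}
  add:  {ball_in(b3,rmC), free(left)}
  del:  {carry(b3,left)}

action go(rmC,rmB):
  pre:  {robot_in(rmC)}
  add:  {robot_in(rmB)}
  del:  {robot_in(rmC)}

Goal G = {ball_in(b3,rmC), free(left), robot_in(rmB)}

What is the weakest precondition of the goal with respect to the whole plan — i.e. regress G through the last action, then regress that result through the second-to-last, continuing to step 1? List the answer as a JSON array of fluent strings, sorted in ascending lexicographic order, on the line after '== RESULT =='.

Regress step by step:
  through step 3 (go(rmC,rmB)): drop {robot_in(rmB)}, keep {ball_in(b3,rmC), free(left)}, require {robot_in(rmC)}
    → {ball_in(b3,rmC), free(left), robot_in(rmC)}
  through step 2 (drop(b3,rmC,left)): drop {ball_in(b3,rmC), free(left)}, keep {robot_in(rmC)}, require {carry(b3,left), robot_in(rmC)}
    → {carry(b3,left), robot_in(rmC)}
  through step 1 (pick(b3,rmC,left)): drop {carry(b3,left)}, keep {robot_in(rmC)}, require {ball_in(b3,rmC), free(left), robot_in(rmC)}
    → {ball_in(b3,rmC), free(left), robot_in(rmC)}

== RESULT ==
["ball_in(b3,rmC)", "free(left)", "robot_in(rmC)"]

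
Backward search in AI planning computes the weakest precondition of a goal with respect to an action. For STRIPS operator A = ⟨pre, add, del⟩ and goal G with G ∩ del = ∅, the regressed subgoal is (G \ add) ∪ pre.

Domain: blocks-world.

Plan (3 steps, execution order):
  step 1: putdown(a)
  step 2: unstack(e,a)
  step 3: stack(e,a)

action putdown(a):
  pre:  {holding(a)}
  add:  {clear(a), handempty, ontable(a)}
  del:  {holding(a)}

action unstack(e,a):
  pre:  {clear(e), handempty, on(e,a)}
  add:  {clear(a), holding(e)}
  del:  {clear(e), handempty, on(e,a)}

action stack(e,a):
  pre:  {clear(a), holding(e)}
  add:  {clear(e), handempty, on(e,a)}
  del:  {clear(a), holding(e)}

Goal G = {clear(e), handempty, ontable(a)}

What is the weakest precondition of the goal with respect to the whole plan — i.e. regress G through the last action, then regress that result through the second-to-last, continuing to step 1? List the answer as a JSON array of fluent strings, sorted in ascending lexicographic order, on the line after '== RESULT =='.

Work backward from the goal:
  through step 3 (stack(e,a)): drop {clear(e), handempty}, keep {ontable(a)}, require {clear(a), holding(e)}
    → {clear(a), holding(e), ontable(a)}
  through step 2 (unstack(e,a)): drop {clear(a), holding(e)}, keep {ontable(a)}, require {clear(e), handempty, on(e,a)}
    → {clear(e), handempty, on(e,a), ontable(a)}
  through step 1 (putdown(a)): drop {handempty, ontable(a)}, keep {clear(e), on(e,a)}, require {holding(a)}
    → {clear(e), holding(a), on(e,a)}

== RESULT ==
["clear(e)", "holding(a)", "on(e,a)"]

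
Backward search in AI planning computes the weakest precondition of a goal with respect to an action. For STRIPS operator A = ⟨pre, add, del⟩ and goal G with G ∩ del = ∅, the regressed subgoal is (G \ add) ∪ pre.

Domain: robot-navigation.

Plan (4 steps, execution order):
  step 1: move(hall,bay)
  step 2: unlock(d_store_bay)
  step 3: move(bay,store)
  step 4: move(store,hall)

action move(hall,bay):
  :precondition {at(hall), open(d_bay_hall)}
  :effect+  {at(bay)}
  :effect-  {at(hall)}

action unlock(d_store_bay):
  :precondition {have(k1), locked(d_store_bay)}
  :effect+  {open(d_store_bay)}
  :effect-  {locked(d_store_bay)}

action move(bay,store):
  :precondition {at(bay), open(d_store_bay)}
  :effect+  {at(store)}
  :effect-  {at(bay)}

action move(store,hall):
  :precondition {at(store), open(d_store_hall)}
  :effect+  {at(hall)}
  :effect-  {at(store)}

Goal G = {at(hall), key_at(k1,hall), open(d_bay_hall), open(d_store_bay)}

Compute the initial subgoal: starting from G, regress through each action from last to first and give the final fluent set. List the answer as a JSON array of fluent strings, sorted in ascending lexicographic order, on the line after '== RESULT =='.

Regress step by step:
  through step 4 (move(store,hall)): drop {at(hall)}, keep {key_at(k1,hall), open(d_bay_hall), open(d_store_bay)}, require {at(store), open(d_store_hall)}
    → {at(store), key_at(k1,hall), open(d_bay_hall), open(d_store_bay), open(d_store_hall)}
  through step 3 (move(bay,store)): drop {at(store)}, keep {key_at(k1,hall), open(d_bay_hall), open(d_store_bay), open(d_store_hall)}, require {at(bay), open(d_store_bay)}
    → {at(bay), key_at(k1,hall), open(d_bay_hall), open(d_store_bay), open(d_store_hall)}
  through step 2 (unlock(d_store_bay)): drop {open(d_store_bay)}, keep {at(bay), key_at(k1,hall), open(d_bay_hall), open(d_store_hall)}, require {have(k1), locked(d_store_bay)}
    → {at(bay), have(k1), key_at(k1,hall), locked(d_store_bay), open(d_bay_hall), open(d_store_hall)}
  through step 1 (move(hall,bay)): drop {at(bay)}, keep {have(k1), key_at(k1,hall), locked(d_store_bay), open(d_bay_hall), open(d_store_hall)}, require {at(hall), open(d_bay_hall)}
    → {at(hall), have(k1), key_at(k1,hall), locked(d_store_bay), open(d_bay_hall), open(d_store_hall)}

== RESULT ==
["at(hall)", "have(k1)", "key_at(k1,hall)", "locked(d_store_bay)", "open(d_bay_hall)", "open(d_store_hall)"]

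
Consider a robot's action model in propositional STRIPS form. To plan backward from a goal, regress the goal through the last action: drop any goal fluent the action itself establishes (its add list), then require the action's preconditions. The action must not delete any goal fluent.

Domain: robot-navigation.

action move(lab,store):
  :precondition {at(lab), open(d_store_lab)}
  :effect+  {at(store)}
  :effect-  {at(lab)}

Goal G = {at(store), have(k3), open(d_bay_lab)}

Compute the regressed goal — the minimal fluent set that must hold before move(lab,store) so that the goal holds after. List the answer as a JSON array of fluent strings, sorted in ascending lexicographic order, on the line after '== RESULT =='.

Regress:
  G ∩ del = {}  (empty — regression defined)
  G \ add = {at(store), have(k3), open(d_bay_lab)} \ {at(store)} = {have(k3), open(d_bay_lab)}
  ∪ pre   = {have(k3), open(d_bay_lab)} ∪ {at(lab), open(d_store_lab)}
          = {at(lab), have(k3), open(d_bay_lab), open(d_store_lab)}

== RESULT ==
["at(lab)", "have(k3)", "open(d_bay_lab)", "open(d_store_lab)"]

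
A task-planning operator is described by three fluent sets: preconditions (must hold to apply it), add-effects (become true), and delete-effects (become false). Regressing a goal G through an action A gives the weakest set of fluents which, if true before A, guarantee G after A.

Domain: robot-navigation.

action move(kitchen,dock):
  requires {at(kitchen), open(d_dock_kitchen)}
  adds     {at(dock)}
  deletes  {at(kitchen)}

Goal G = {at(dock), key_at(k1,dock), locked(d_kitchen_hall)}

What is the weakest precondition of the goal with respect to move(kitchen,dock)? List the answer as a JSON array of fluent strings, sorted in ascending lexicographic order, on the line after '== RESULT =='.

Regress:
  G ∩ del = {}  (empty — regression defined)
  G \ add = {at(dock), key_at(k1,dock), locked(d_kitchen_hall)} \ {at(dock)} = {key_at(k1,dock), locked(d_kitchen_hall)}
  ∪ pre   = {key_at(k1,dock), locked(d_kitchen_hall)} ∪ {at(kitchen), open(d_dock_kitchen)}
          = {at(kitchen), key_at(k1,dock), locked(d_kitchen_hall), open(d_dock_kitchen)}

== RESULT ==
["at(kitchen)", "key_at(k1,dock)", "locked(d_kitchen_hall)", "open(d_dock_kitchen)"]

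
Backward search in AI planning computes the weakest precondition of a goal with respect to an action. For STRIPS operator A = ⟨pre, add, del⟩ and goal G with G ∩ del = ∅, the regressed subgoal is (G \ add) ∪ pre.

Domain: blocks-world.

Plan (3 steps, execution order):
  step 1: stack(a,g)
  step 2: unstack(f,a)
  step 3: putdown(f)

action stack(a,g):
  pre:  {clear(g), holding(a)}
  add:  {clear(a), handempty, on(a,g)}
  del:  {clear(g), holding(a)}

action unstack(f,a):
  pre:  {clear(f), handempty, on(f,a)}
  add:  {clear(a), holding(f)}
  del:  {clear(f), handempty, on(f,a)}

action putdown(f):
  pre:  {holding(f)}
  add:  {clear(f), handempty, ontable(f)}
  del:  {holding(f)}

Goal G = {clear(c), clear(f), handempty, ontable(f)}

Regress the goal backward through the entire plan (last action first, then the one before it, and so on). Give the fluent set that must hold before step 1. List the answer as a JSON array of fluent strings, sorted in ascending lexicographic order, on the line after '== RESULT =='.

Work backward from the goal:
  through step 3 (putdown(f)): drop {clear(f), handempty, ontable(f)}, keep {clear(c)}, require {holding(f)}
    → {clear(c), holding(f)}
  through step 2 (unstack(f,a)): drop {holding(f)}, keep {clear(c)}, require {clear(f), handempty, on(f,a)}
    → {clear(c), clear(f), handempty, on(f,a)}
  through step 1 (stack(a,g)): drop {handempty}, keep {clear(c), clear(f), on(f,a)}, require {clear(g), holding(a)}
    → {clear(c), clear(f), clear(g), holding(a), on(f,a)}

== RESULT ==
["clear(c)", "clear(f)", "clear(g)", "holding(a)", "on(f,a)"]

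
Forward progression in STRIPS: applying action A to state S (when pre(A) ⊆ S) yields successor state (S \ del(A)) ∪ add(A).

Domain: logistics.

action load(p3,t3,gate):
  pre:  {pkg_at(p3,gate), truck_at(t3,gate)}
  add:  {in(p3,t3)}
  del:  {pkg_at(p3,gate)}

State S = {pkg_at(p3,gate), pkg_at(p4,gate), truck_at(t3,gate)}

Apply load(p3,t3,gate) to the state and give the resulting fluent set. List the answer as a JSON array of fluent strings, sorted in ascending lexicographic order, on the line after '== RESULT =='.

Progress:
  pre ⊆ S: {pkg_at(p3,gate), truck_at(t3,gate)} ⊆ S  — applicable
  S \ del = {pkg_at(p4,gate), truck_at(t3,gate)}
  ∪ add   = {in(p3,t3), pkg_at(p4,gate), truck_at(t3,gate)}

== RESULT ==
["in(p3,t3)", "pkg_at(p4,gate)", "truck_at(t3,gate)"]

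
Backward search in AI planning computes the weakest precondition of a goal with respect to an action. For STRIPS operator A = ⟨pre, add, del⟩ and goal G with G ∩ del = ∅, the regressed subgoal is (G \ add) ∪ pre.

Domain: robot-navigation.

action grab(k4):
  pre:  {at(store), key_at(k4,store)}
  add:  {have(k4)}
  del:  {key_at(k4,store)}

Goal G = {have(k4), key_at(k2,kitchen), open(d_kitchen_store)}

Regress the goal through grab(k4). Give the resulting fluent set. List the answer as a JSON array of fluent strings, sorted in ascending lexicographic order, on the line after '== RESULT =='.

Compute (G \ add) ∪ pre:
  G ∩ del = {}  (empty — regression defined)
  G \ add = {have(k4), key_at(k2,kitchen), open(d_kitchen_store)} \ {have(k4)} = {key_at(k2,kitchen), open(d_kitchen_store)}
  ∪ pre   = {key_at(k2,kitchen), open(d_kitchen_store)} ∪ {at(store), key_at(k4,store)}
          = {at(store), key_at(k2,kitchen), key_at(k4,store), open(d_kitchen_store)}

== RESULT ==
["at(store)", "key_at(k2,kitchen)", "key_at(k4,store)", "open(d_kitchen_store)"]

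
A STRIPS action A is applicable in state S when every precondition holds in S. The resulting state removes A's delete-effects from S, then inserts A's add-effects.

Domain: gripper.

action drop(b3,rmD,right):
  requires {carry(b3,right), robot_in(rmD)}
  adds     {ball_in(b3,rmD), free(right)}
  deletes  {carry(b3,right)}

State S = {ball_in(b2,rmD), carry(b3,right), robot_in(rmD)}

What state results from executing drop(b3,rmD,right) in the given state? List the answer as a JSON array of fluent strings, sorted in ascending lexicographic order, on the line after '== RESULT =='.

Progress:
  pre ⊆ S: {carry(b3,right), robot_in(rmD)} ⊆ S  — applicable
  S \ del = {ball_in(b2,rmD), robot_in(rmD)}
  ∪ add   = {ball_in(b2,rmD), ball_in(b3,rmD), free(right), robot_in(rmD)}

== RESULT ==
["ball_in(b2,rmD)", "ball_in(b3,rmD)", "free(right)", "robot_in(rmD)"]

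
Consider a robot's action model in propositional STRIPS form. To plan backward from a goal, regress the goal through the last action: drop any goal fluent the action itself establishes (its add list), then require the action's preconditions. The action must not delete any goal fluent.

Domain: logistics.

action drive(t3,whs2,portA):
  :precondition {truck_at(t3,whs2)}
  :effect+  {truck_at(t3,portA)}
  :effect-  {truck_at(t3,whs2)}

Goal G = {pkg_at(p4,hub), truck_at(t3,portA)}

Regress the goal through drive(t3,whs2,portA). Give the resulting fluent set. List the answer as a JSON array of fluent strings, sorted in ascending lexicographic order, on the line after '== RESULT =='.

Compute (G \ add) ∪ pre:
  G ∩ del = {}  (empty — regression defined)
  G \ add = {pkg_at(p4,hub), truck_at(t3,portA)} \ {truck_at(t3,portA)} = {pkg_at(p4,hub)}
  ∪ pre   = {pkg_at(p4,hub)} ∪ {truck_at(t3,whs2)}
          = {pkg_at(p4,hub), truck_at(t3,whs2)}

== RESULT ==
["pkg_at(p4,hub)", "truck_at(t3,whs2)"]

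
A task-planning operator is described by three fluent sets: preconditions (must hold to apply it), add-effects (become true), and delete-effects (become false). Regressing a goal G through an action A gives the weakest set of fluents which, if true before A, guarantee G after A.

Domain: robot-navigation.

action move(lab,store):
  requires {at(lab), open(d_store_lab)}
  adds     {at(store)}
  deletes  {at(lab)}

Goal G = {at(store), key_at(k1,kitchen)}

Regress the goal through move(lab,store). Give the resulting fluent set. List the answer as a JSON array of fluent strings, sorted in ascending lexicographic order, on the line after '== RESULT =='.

Regress:
  G ∩ del = {}  (empty — regression defined)
  G \ add = {at(store), key_at(k1,kitchen)} \ {at(store)} = {key_at(k1,kitchen)}
  ∪ pre   = {key_at(k1,kitchen)} ∪ {at(lab), open(d_store_lab)}
          = {at(lab), key_at(k1,kitchen), open(d_store_lab)}

== RESULT ==
["at(lab)", "key_at(k1,kitchen)", "open(d_store_lab)"]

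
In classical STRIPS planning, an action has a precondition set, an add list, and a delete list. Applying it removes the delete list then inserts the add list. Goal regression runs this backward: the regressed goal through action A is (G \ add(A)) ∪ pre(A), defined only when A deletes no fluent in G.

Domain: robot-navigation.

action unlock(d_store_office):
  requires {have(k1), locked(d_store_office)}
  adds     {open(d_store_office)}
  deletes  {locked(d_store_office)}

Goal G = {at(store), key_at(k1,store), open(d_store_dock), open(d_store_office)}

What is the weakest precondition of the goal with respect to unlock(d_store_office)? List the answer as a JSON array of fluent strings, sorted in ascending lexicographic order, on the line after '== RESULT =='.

Compute (G \ add) ∪ pre:
  G ∩ del = {}  (empty — regression defined)
  G \ add = {at(store), key_at(k1,store), open(d_store_dock), open(d_store_office)} \ {open(d_store_office)} = {at(store), key_at(k1,store), open(d_store_dock)}
  ∪ pre   = {at(store), key_at(k1,store), open(d_store_dock)} ∪ {have(k1), locked(d_store_office)}
          = {at(store), have(k1), key_at(k1,store), locked(d_store_office), open(d_store_dock)}

== RESULT ==
["at(store)", "have(k1)", "key_at(k1,store)", "locked(d_store_office)", "open(d_store_dock)"]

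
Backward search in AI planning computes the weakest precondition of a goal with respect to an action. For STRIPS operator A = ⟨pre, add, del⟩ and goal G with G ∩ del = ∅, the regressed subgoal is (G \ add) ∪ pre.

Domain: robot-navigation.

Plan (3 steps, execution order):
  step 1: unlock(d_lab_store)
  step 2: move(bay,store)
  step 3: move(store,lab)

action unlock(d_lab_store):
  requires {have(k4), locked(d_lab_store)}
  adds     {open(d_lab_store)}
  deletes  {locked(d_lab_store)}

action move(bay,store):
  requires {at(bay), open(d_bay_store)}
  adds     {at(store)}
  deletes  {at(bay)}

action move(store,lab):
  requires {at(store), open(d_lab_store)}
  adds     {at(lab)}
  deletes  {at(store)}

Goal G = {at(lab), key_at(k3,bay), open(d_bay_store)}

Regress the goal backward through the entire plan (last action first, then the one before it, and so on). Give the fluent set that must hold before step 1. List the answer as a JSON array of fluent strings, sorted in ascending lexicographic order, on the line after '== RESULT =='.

Regress step by step:
  through step 3 (move(store,lab)): drop {at(lab)}, keep {key_at(k3,bay), open(d_bay_store)}, require {at(store), open(d_lab_store)}
    → {at(store), key_at(k3,bay), open(d_bay_store), open(d_lab_store)}
  through step 2 (move(bay,store)): drop {at(store)}, keep {key_at(k3,bay), open(d_bay_store), open(d_lab_store)}, require {at(bay), open(d_bay_store)}
    → {at(bay), key_at(k3,bay), open(d_bay_store), open(d_lab_store)}
  through step 1 (unlock(d_lab_store)): drop {open(d_lab_store)}, keep {at(bay), key_at(k3,bay), open(d_bay_store)}, require {have(k4), locked(d_lab_store)}
    → {at(bay), have(k4), key_at(k3,bay), locked(d_lab_store), open(d_bay_store)}

== RESULT ==
["at(bay)", "have(k4)", "key_at(k3,bay)", "locked(d_lab_store)", "open(d_bay_store)"]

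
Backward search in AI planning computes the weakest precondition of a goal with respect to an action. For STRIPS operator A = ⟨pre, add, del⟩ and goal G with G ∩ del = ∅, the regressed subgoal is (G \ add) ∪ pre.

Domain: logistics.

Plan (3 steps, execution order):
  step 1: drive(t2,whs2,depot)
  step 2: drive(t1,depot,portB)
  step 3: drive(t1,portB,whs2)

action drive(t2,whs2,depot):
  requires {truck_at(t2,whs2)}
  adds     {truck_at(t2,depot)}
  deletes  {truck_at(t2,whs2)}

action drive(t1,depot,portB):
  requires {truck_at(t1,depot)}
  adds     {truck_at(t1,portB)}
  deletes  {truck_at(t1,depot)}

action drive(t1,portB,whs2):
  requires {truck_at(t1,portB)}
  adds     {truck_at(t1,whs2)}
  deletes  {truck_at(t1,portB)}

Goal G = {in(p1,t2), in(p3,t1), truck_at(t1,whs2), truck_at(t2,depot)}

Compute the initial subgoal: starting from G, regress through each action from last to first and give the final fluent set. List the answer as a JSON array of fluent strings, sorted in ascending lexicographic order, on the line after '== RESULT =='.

Regress step by step:
  through step 3 (drive(t1,portB,whs2)): drop {truck_at(t1,whs2)}, keep {in(p1,t2), in(p3,t1), truck_at(t2,depot)}, require {truck_at(t1,portB)}
    → {in(p1,t2), in(p3,t1), truck_at(t1,portB), truck_at(t2,depot)}
  through step 2 (drive(t1,depot,portB)): drop {truck_at(t1,portB)}, keep {in(p1,t2), in(p3,t1), truck_at(t2,depot)}, require {truck_at(t1,depot)}
    → {in(p1,t2), in(p3,t1), truck_at(t1,depot), truck_at(t2,depot)}
  through step 1 (drive(t2,whs2,depot)): drop {truck_at(t2,depot)}, keep {in(p1,t2), in(p3,t1), truck_at(t1,depot)}, require {truck_at(t2,whs2)}
    → {in(p1,t2), in(p3,t1), truck_at(t1,depot), truck_at(t2,whs2)}

== RESULT ==
["in(p1,t2)", "in(p3,t1)", "truck_at(t1,depot)", "truck_at(t2,whs2)"]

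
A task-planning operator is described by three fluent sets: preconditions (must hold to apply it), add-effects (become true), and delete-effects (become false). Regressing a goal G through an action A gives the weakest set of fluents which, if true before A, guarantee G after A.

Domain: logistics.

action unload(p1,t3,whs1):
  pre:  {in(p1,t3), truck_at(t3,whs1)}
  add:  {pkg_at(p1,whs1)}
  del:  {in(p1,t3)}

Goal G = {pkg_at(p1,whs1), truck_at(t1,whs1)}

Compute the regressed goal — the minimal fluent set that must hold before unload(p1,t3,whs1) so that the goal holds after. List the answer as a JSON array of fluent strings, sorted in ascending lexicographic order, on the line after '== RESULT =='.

Compute (G \ add) ∪ pre:
  G ∩ del = {}  (empty — regression defined)
  G \ add = {pkg_at(p1,whs1), truck_at(t1,whs1)} \ {pkg_at(p1,whs1)} = {truck_at(t1,whs1)}
  ∪ pre   = {truck_at(t1,whs1)} ∪ {in(p1,t3), truck_at(t3,whs1)}
          = {in(p1,t3), truck_at(t1,whs1), truck_at(t3,whs1)}

== RESULT ==
["in(p1,t3)", "truck_at(t1,whs1)", "truck_at(t3,whs1)"]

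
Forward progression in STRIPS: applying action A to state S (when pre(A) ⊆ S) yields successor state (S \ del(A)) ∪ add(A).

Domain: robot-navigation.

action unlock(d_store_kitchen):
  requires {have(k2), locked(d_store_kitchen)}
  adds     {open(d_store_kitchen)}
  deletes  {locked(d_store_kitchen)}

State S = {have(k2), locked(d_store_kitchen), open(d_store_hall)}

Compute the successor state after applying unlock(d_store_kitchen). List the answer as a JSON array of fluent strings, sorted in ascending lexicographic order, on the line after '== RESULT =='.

Progress:
  pre ⊆ S: {have(k2), locked(d_store_kitchen)} ⊆ S  — applicable
  S \ del = {have(k2), open(d_store_hall)}
  ∪ add   = {have(k2), open(d_store_hall), open(d_store_kitchen)}

== RESULT ==
["have(k2)", "open(d_store_hall)", "open(d_store_kitchen)"]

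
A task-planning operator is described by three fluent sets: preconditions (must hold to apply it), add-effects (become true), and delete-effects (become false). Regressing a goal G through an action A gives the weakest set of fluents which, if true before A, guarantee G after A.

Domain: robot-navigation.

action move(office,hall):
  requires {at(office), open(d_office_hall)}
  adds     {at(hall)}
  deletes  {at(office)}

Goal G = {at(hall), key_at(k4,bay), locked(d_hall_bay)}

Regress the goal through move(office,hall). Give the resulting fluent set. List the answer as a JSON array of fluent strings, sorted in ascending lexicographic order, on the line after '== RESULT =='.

Regress:
  G ∩ del = {}  (empty — regression defined)
  G \ add = {at(hall), key_at(k4,bay), locked(d_hall_bay)} \ {at(hall)} = {key_at(k4,bay), locked(d_hall_bay)}
  ∪ pre   = {key_at(k4,bay), locked(d_hall_bay)} ∪ {at(office), open(d_office_hall)}
          = {at(office), key_at(k4,bay), locked(d_hall_bay), open(d_office_hall)}

== RESULT ==
["at(office)", "key_at(k4,bay)", "locked(d_hall_bay)", "open(d_office_hall)"]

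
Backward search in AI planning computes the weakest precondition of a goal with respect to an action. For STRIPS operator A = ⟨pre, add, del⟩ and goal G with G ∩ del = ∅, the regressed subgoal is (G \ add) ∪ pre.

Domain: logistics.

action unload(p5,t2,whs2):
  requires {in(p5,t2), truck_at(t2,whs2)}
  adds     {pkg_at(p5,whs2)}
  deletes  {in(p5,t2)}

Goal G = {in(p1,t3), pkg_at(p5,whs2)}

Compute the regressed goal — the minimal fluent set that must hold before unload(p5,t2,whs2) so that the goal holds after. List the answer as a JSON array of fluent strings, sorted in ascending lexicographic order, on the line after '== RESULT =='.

Compute (G \ add) ∪ pre:
  G ∩ del = {}  (empty — regression defined)
  G \ add = {in(p1,t3), pkg_at(p5,whs2)} \ {pkg_at(p5,whs2)} = {in(p1,t3)}
  ∪ pre   = {in(p1,t3)} ∪ {in(p5,t2), truck_at(t2,whs2)}
          = {in(p1,t3), in(p5,t2), truck_at(t2,whs2)}

== RESULT ==
["in(p1,t3)", "in(p5,t2)", "truck_at(t2,whs2)"]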